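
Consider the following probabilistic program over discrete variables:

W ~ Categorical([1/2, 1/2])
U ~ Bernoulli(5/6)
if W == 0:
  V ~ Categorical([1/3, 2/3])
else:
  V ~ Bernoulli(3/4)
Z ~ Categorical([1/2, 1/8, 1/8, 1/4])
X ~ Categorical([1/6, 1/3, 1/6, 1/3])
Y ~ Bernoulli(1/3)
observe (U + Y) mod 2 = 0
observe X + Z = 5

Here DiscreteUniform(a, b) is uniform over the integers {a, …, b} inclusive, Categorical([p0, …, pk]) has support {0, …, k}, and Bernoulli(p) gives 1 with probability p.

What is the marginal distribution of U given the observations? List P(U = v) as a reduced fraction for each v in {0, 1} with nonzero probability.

P(U=0) = 2/7, P(U=1) = 5/7

Enumerate traces; 16 have nonzero weight after conditioning:
  (W=0, U=0, V=0, Z=2, X=3, Y=0) weight 1/1296
  (W=0, U=0, V=0, Z=3, X=2, Y=0) weight 1/1296
  (W=0, U=0, V=1, Z=2, X=3, Y=0) weight 1/648
  (W=0, U=0, V=1, Z=3, X=2, Y=0) weight 1/648
  (W=0, U=1, V=0, Z=2, X=3, Y=1) weight 5/2592
  (W=0, U=1, V=0, Z=3, X=2, Y=1) weight 5/2592
  (W=0, U=1, V=1, Z=2, X=3, Y=1) weight 5/1296
  (W=0, U=1, V=1, Z=3, X=2, Y=1) weight 5/1296
  … 8 more
Group by U:
  weight(U=0) = 1/108
  weight(U=1) = 5/216
Total weight = 1/108 + 5/216 = 7/216
P(U=0 | obs) = 1/108 / 7/216 = 2/7
P(U=1 | obs) = 5/216 / 7/216 = 5/7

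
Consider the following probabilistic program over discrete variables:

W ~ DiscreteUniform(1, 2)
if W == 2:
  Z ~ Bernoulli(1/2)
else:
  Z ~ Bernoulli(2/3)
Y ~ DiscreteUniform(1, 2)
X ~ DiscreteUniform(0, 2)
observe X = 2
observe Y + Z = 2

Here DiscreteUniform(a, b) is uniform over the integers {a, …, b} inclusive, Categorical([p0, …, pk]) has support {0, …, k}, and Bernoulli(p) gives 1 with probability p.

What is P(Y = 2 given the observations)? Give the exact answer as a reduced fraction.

P(Y = 2 | obs) = 5/12

Enumerate traces; 4 have nonzero weight after conditioning:
  (W=1, Z=0, Y=2, X=2) weight 1/36
  (W=1, Z=1, Y=1, X=2) weight 1/18
  (W=2, Z=0, Y=2, X=2) weight 1/24
  (W=2, Z=1, Y=1, X=2) weight 1/24
Group by Y:
  weight(Y=1) = 7/72
  weight(Y=2) = 5/72
Total weight = 7/72 + 5/72 = 1/6
P(Y=1 | obs) = 7/72 / 1/6 = 7/12
P(Y=2 | obs) = 5/72 / 1/6 = 5/12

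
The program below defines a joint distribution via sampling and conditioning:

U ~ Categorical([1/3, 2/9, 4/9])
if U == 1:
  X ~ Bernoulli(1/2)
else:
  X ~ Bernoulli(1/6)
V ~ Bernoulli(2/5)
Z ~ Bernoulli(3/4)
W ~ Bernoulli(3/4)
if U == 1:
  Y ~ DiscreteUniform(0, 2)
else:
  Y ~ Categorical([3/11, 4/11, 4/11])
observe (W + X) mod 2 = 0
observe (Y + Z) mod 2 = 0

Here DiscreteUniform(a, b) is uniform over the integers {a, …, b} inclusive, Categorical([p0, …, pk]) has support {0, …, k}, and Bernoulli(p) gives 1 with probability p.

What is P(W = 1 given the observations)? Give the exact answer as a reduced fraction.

Enumerate traces; 36 have nonzero weight after conditioning:
  (U=0, X=0, V=0, Z=0, W=0, Y=0) weight 1/352
  (U=0, X=0, V=0, Z=0, W=0, Y=2) weight 1/264
  (U=0, X=0, V=0, Z=1, W=0, Y=1) weight 1/88
  (U=0, X=0, V=1, Z=0, W=0, Y=0) weight 1/528
  (U=0, X=0, V=1, Z=0, W=0, Y=2) weight 1/396
  (U=0, X=0, V=1, Z=1, W=0, Y=1) weight 1/132
  (U=0, X=1, V=0, Z=0, W=1, Y=0) weight 3/1760
  (U=0, X=1, V=0, Z=0, W=1, Y=2) weight 1/440
  … 28 more
Group by W:
  weight(W=0) = 775/9504
  weight(W=1) = 27/352
Total weight = 775/9504 + 27/352 = 47/297
P(W=0 | obs) = 775/9504 / 47/297 = 775/1504
P(W=1 | obs) = 27/352 / 47/297 = 729/1504

P(W = 1 | obs) = 729/1504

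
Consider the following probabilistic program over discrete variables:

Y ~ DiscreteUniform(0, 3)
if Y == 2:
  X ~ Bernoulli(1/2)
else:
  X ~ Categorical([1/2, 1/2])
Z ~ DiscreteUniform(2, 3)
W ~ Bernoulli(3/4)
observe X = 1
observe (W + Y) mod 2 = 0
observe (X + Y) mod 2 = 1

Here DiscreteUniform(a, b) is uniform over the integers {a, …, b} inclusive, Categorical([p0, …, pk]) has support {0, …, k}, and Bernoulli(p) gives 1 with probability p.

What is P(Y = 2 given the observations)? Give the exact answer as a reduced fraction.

P(Y = 2 | obs) = 1/2

Enumerate traces; 4 have nonzero weight after conditioning:
  (Y=0, X=1, Z=2, W=0) weight 1/64
  (Y=0, X=1, Z=3, W=0) weight 1/64
  (Y=2, X=1, Z=2, W=0) weight 1/64
  (Y=2, X=1, Z=3, W=0) weight 1/64
Group by Y:
  weight(Y=0) = 1/32
  weight(Y=2) = 1/32
Total weight = 1/32 + 1/32 = 1/16
P(Y=0 | obs) = 1/32 / 1/16 = 1/2
P(Y=2 | obs) = 1/32 / 1/16 = 1/2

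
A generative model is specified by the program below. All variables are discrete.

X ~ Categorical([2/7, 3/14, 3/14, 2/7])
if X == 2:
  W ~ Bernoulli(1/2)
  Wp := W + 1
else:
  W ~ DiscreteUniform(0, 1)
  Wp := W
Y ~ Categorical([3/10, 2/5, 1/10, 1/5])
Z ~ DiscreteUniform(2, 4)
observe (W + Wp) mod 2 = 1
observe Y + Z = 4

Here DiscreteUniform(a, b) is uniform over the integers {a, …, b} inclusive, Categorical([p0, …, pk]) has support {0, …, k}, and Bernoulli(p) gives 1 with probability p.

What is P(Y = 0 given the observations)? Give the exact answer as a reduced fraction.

P(Y = 0 | obs) = 3/8

Enumerate traces; 6 have nonzero weight after conditioning:
  (X=2, W=0, Y=0, Z=4) weight 3/280
  (X=2, W=0, Y=1, Z=3) weight 1/70
  (X=2, W=0, Y=2, Z=2) weight 1/280
  (X=2, W=1, Y=0, Z=4) weight 3/280
  (X=2, W=1, Y=1, Z=3) weight 1/70
  (X=2, W=1, Y=2, Z=2) weight 1/280
Group by Y:
  weight(Y=0) = 3/140
  weight(Y=1) = 1/35
  weight(Y=2) = 1/140
Total weight = 3/140 + 1/35 + 1/140 = 2/35
P(Y=0 | obs) = 3/140 / 2/35 = 3/8
P(Y=1 | obs) = 1/35 / 2/35 = 1/2
P(Y=2 | obs) = 1/140 / 2/35 = 1/8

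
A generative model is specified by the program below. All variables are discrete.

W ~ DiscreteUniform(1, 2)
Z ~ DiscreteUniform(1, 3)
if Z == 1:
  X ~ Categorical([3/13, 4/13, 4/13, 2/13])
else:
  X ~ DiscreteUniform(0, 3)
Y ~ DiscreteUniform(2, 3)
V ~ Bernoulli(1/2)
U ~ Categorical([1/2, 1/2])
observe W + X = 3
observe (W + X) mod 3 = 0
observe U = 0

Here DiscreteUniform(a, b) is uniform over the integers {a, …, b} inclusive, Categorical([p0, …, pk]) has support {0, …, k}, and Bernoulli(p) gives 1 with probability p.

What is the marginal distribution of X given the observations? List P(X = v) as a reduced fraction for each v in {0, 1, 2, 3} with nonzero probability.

Enumerate traces; 24 have nonzero weight after conditioning:
  (W=1, Z=1, X=2, Y=2, V=0, U=0) weight 1/156
  (W=1, Z=1, X=2, Y=2, V=1, U=0) weight 1/156
  (W=1, Z=1, X=2, Y=3, V=0, U=0) weight 1/156
  (W=1, Z=1, X=2, Y=3, V=1, U=0) weight 1/156
  (W=1, Z=2, X=2, Y=2, V=0, U=0) weight 1/192
  (W=1, Z=2, X=2, Y=2, V=1, U=0) weight 1/192
  (W=1, Z=2, X=2, Y=3, V=0, U=0) weight 1/192
  (W=1, Z=2, X=2, Y=3, V=1, U=0) weight 1/192
  (W=2, Z=1, X=1, Y=2, V=0, U=0) weight 1/156
  … 15 more
Group by X:
  weight(X=1) = 7/104
  weight(X=2) = 7/104
Total weight = 7/104 + 7/104 = 7/52
P(X=1 | obs) = 7/104 / 7/52 = 1/2
P(X=2 | obs) = 7/104 / 7/52 = 1/2

P(X=1) = 1/2, P(X=2) = 1/2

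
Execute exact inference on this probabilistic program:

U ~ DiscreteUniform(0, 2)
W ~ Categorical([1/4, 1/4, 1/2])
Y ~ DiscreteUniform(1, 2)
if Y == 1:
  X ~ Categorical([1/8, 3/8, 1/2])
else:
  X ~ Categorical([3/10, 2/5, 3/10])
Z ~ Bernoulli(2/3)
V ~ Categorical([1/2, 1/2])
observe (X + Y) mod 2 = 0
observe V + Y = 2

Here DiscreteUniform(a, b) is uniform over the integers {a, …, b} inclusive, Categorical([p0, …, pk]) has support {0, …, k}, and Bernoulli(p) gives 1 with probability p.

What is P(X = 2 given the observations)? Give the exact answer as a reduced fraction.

Enumerate traces; 54 have nonzero weight after conditioning:
  (U=0, W=0, Y=1, X=1, Z=0, V=1) weight 1/384
  (U=0, W=0, Y=1, X=1, Z=1, V=1) weight 1/192
  (U=0, W=0, Y=2, X=0, Z=0, V=0) weight 1/480
  (U=0, W=0, Y=2, X=0, Z=1, V=0) weight 1/240
  (U=0, W=0, Y=2, X=2, Z=0, V=0) weight 1/480
  (U=0, W=0, Y=2, X=2, Z=1, V=0) weight 1/240
  (U=0, W=1, Y=1, X=1, Z=0, V=1) weight 1/384
  (U=0, W=1, Y=1, X=1, Z=1, V=1) weight 1/192
  … 46 more
Group by X:
  weight(X=0) = 3/40
  weight(X=1) = 3/32
  weight(X=2) = 3/40
Total weight = 3/40 + 3/32 + 3/40 = 39/160
P(X=0 | obs) = 3/40 / 39/160 = 4/13
P(X=1 | obs) = 3/32 / 39/160 = 5/13
P(X=2 | obs) = 3/40 / 39/160 = 4/13

P(X = 2 | obs) = 4/13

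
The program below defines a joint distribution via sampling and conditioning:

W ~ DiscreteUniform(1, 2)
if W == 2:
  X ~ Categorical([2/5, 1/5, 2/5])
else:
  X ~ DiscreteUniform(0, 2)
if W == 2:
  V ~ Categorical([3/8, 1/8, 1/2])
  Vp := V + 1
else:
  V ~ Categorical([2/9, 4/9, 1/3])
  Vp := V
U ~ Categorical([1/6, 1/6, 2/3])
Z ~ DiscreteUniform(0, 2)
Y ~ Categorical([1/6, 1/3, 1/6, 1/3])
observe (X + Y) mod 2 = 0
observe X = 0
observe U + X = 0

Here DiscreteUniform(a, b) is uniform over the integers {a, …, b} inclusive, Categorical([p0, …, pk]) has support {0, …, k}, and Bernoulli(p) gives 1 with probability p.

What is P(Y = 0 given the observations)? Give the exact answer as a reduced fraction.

P(Y = 0 | obs) = 1/2

Enumerate traces; 36 have nonzero weight after conditioning:
  (W=1, X=0, V=0, U=0, Z=0, Y=0) weight 1/2916
  (W=1, X=0, V=0, U=0, Z=0, Y=2) weight 1/2916
  (W=1, X=0, V=0, U=0, Z=1, Y=0) weight 1/2916
  (W=1, X=0, V=0, U=0, Z=1, Y=2) weight 1/2916
  (W=1, X=0, V=0, U=0, Z=2, Y=0) weight 1/2916
  (W=1, X=0, V=0, U=0, Z=2, Y=2) weight 1/2916
  (W=1, X=0, V=1, U=0, Z=0, Y=0) weight 1/1458
  (W=1, X=0, V=1, U=0, Z=0, Y=2) weight 1/1458
  … 28 more
Group by Y:
  weight(Y=0) = 11/1080
  weight(Y=2) = 11/1080
Total weight = 11/1080 + 11/1080 = 11/540
P(Y=0 | obs) = 11/1080 / 11/540 = 1/2
P(Y=2 | obs) = 11/1080 / 11/540 = 1/2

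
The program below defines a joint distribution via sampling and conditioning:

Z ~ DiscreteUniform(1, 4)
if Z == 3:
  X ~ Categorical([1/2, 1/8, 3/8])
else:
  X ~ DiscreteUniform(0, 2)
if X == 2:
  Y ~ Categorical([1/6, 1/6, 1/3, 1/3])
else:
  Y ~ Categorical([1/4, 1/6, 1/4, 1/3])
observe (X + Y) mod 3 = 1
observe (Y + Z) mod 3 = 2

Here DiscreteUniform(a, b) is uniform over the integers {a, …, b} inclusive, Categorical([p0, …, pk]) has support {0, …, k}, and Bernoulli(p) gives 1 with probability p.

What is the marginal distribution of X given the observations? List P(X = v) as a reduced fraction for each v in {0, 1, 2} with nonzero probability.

P(X=0) = 8/31, P(X=1) = 14/31, P(X=2) = 9/31

Enumerate traces; 5 have nonzero weight after conditioning:
  (Z=1, X=0, Y=1) weight 1/72
  (Z=2, X=1, Y=0) weight 1/48
  (Z=2, X=1, Y=3) weight 1/36
  (Z=3, X=2, Y=2) weight 1/32
  (Z=4, X=0, Y=1) weight 1/72
Group by X:
  weight(X=0) = 1/36
  weight(X=1) = 7/144
  weight(X=2) = 1/32
Total weight = 1/36 + 7/144 + 1/32 = 31/288
P(X=0 | obs) = 1/36 / 31/288 = 8/31
P(X=1 | obs) = 7/144 / 31/288 = 14/31
P(X=2 | obs) = 1/32 / 31/288 = 9/31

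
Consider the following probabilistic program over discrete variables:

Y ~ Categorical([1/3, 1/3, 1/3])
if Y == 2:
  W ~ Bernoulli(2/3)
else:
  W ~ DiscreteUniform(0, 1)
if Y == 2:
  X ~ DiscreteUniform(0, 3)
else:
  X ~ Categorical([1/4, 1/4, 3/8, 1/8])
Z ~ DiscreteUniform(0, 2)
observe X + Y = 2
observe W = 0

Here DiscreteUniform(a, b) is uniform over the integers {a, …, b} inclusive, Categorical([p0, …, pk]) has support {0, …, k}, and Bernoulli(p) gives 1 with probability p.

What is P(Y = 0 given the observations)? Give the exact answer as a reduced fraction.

P(Y = 0 | obs) = 9/19

Enumerate traces; 9 have nonzero weight after conditioning:
  (Y=0, W=0, X=2, Z=0) weight 1/48
  (Y=0, W=0, X=2, Z=1) weight 1/48
  (Y=0, W=0, X=2, Z=2) weight 1/48
  (Y=1, W=0, X=1, Z=0) weight 1/72
  (Y=1, W=0, X=1, Z=1) weight 1/72
  (Y=1, W=0, X=1, Z=2) weight 1/72
  (Y=2, W=0, X=0, Z=0) weight 1/108
  (Y=2, W=0, X=0, Z=1) weight 1/108
  … 1 more
Group by Y:
  weight(Y=0) = 1/16
  weight(Y=1) = 1/24
  weight(Y=2) = 1/36
Total weight = 1/16 + 1/24 + 1/36 = 19/144
P(Y=0 | obs) = 1/16 / 19/144 = 9/19
P(Y=1 | obs) = 1/24 / 19/144 = 6/19
P(Y=2 | obs) = 1/36 / 19/144 = 4/19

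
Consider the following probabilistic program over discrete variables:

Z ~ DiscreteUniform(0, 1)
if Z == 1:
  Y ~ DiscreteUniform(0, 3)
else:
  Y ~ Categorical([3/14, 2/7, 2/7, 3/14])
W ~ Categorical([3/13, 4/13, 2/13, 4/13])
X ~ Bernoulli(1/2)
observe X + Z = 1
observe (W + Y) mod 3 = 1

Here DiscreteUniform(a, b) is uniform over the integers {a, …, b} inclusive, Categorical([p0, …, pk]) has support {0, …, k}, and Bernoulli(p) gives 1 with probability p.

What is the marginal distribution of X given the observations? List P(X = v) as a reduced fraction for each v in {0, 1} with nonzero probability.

Enumerate traces; 10 have nonzero weight after conditioning:
  (Z=0, Y=0, W=1, X=1) weight 3/182
  (Z=0, Y=1, W=0, X=1) weight 3/182
  (Z=0, Y=1, W=3, X=1) weight 2/91
  (Z=0, Y=2, W=2, X=1) weight 1/91
  (Z=0, Y=3, W=1, X=1) weight 3/182
  (Z=1, Y=0, W=1, X=0) weight 1/52
  (Z=1, Y=1, W=0, X=0) weight 3/208
  (Z=1, Y=1, W=3, X=0) weight 1/52
  … 2 more
Group by X:
  weight(X=0) = 17/208
  weight(X=1) = 15/182
Total weight = 17/208 + 15/182 = 239/1456
P(X=0 | obs) = 17/208 / 239/1456 = 119/239
P(X=1 | obs) = 15/182 / 239/1456 = 120/239

P(X=0) = 119/239, P(X=1) = 120/239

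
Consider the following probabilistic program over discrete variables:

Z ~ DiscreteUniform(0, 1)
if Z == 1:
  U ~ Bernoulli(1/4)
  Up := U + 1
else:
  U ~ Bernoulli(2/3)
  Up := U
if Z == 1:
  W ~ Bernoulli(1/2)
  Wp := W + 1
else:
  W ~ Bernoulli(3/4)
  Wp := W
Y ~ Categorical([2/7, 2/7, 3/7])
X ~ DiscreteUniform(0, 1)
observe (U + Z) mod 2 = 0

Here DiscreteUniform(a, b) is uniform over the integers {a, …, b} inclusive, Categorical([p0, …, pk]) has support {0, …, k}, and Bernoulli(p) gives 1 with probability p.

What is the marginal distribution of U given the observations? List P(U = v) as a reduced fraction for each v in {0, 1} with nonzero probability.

Enumerate traces; 24 have nonzero weight after conditioning:
  (Z=0, U=0, W=0, Y=0, X=0) weight 1/168
  (Z=0, U=0, W=0, Y=0, X=1) weight 1/168
  (Z=0, U=0, W=0, Y=1, X=0) weight 1/168
  (Z=0, U=0, W=0, Y=1, X=1) weight 1/168
  (Z=0, U=0, W=0, Y=2, X=0) weight 1/112
  (Z=0, U=0, W=0, Y=2, X=1) weight 1/112
  (Z=0, U=0, W=1, Y=0, X=0) weight 1/56
  (Z=0, U=0, W=1, Y=0, X=1) weight 1/56
  (Z=1, U=1, W=0, Y=0, X=0) weight 1/112
  … 15 more
Group by U:
  weight(U=0) = 1/6
  weight(U=1) = 1/8
Total weight = 1/6 + 1/8 = 7/24
P(U=0 | obs) = 1/6 / 7/24 = 4/7
P(U=1 | obs) = 1/8 / 7/24 = 3/7

P(U=0) = 4/7, P(U=1) = 3/7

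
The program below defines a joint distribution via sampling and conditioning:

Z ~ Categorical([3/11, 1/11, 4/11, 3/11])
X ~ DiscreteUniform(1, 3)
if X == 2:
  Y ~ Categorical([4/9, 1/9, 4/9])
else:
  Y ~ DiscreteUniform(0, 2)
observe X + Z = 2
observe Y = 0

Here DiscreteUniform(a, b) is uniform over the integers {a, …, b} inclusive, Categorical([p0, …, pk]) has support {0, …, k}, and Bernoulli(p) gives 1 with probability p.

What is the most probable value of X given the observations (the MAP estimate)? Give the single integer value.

argmax_v P(X = v | obs) = 2

Enumerate traces; 2 have nonzero weight after conditioning:
  (Z=0, X=2, Y=0) weight 4/99
  (Z=1, X=1, Y=0) weight 1/99
Group by X:
  weight(X=1) = 1/99
  weight(X=2) = 4/99
Total weight = 1/99 + 4/99 = 5/99
P(X=1 | obs) = 1/99 / 5/99 = 1/5
P(X=2 | obs) = 4/99 / 5/99 = 4/5
argmax = 2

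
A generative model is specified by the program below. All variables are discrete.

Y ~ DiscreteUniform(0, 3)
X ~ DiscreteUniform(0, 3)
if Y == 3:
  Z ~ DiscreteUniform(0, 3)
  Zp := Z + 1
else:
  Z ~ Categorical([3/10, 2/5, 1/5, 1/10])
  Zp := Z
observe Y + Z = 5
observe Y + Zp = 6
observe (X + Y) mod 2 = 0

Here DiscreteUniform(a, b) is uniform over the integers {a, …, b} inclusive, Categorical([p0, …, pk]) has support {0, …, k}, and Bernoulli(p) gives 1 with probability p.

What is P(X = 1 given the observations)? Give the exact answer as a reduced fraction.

Enumerate traces; 2 have nonzero weight after conditioning:
  (Y=3, X=1, Z=2) weight 1/64
  (Y=3, X=3, Z=2) weight 1/64
Group by X:
  weight(X=1) = 1/64
  weight(X=3) = 1/64
Total weight = 1/64 + 1/64 = 1/32
P(X=1 | obs) = 1/64 / 1/32 = 1/2
P(X=3 | obs) = 1/64 / 1/32 = 1/2

P(X = 1 | obs) = 1/2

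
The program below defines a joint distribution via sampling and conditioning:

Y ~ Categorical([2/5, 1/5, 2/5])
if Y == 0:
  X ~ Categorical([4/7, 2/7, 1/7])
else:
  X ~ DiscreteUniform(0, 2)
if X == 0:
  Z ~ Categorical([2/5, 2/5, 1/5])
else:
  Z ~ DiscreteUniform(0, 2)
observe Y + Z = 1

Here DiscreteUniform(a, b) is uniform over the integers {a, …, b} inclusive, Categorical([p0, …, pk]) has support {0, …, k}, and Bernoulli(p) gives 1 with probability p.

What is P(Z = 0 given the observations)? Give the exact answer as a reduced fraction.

P(Z = 0 | obs) = 56/173

Enumerate traces; 6 have nonzero weight after conditioning:
  (Y=0, X=0, Z=1) weight 16/175
  (Y=0, X=1, Z=1) weight 4/105
  (Y=0, X=2, Z=1) weight 2/105
  (Y=1, X=0, Z=0) weight 2/75
  (Y=1, X=1, Z=0) weight 1/45
  (Y=1, X=2, Z=0) weight 1/45
Group by Z:
  weight(Z=0) = 16/225
  weight(Z=1) = 26/175
Total weight = 16/225 + 26/175 = 346/1575
P(Z=0 | obs) = 16/225 / 346/1575 = 56/173
P(Z=1 | obs) = 26/175 / 346/1575 = 117/173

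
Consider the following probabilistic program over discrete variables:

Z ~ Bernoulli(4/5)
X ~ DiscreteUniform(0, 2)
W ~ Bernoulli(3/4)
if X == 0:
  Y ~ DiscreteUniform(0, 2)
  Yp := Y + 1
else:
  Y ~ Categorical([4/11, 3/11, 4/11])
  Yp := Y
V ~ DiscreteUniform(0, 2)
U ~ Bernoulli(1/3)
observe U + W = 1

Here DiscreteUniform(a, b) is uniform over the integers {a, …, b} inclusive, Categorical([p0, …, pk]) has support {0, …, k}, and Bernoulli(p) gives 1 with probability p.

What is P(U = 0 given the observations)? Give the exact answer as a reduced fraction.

Enumerate traces; 108 have nonzero weight after conditioning:
  (Z=0, X=0, W=0, Y=0, V=0, U=1) weight 1/1620
  (Z=0, X=0, W=0, Y=0, V=1, U=1) weight 1/1620
  (Z=0, X=0, W=0, Y=0, V=2, U=1) weight 1/1620
  (Z=0, X=0, W=0, Y=1, V=0, U=1) weight 1/1620
  (Z=0, X=0, W=0, Y=1, V=1, U=1) weight 1/1620
  (Z=0, X=0, W=0, Y=1, V=2, U=1) weight 1/1620
  (Z=0, X=0, W=0, Y=2, V=0, U=1) weight 1/1620
  (Z=0, X=0, W=0, Y=2, V=1, U=1) weight 1/1620
  (Z=0, X=0, W=1, Y=0, V=0, U=0) weight 1/270
  … 99 more
Group by U:
  weight(U=0) = 1/2
  weight(U=1) = 1/12
Total weight = 1/2 + 1/12 = 7/12
P(U=0 | obs) = 1/2 / 7/12 = 6/7
P(U=1 | obs) = 1/12 / 7/12 = 1/7

P(U = 0 | obs) = 6/7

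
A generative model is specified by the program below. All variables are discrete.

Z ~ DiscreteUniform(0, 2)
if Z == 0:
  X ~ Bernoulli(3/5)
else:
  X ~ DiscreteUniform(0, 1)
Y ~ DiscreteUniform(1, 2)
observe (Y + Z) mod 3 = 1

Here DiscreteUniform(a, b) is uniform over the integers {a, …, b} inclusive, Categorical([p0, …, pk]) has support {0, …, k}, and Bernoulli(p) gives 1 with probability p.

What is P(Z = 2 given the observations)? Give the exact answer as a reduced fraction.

Enumerate traces; 4 have nonzero weight after conditioning:
  (Z=0, X=0, Y=1) weight 1/15
  (Z=0, X=1, Y=1) weight 1/10
  (Z=2, X=0, Y=2) weight 1/12
  (Z=2, X=1, Y=2) weight 1/12
Group by Z:
  weight(Z=0) = 1/6
  weight(Z=2) = 1/6
Total weight = 1/6 + 1/6 = 1/3
P(Z=0 | obs) = 1/6 / 1/3 = 1/2
P(Z=2 | obs) = 1/6 / 1/3 = 1/2

P(Z = 2 | obs) = 1/2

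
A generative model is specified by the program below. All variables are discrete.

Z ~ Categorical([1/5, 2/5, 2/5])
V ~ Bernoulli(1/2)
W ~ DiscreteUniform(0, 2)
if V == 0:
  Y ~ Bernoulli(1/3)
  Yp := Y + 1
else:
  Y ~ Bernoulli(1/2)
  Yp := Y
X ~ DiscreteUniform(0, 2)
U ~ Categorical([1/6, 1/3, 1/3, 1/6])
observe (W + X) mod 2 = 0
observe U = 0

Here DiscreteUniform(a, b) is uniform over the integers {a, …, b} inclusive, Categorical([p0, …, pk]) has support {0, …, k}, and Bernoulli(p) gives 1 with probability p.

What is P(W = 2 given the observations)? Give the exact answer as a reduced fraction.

P(W = 2 | obs) = 2/5

Enumerate traces; 60 have nonzero weight after conditioning:
  (Z=0, V=0, W=0, Y=0, X=0, U=0) weight 1/810
  (Z=0, V=0, W=0, Y=0, X=2, U=0) weight 1/810
  (Z=0, V=0, W=0, Y=1, X=0, U=0) weight 1/1620
  (Z=0, V=0, W=0, Y=1, X=2, U=0) weight 1/1620
  (Z=0, V=0, W=1, Y=0, X=1, U=0) weight 1/810
  (Z=0, V=0, W=1, Y=1, X=1, U=0) weight 1/1620
  (Z=0, V=0, W=2, Y=0, X=0, U=0) weight 1/810
  (Z=0, V=0, W=2, Y=0, X=2, U=0) weight 1/810
  … 52 more
Group by W:
  weight(W=0) = 1/27
  weight(W=1) = 1/54
  weight(W=2) = 1/27
Total weight = 1/27 + 1/54 + 1/27 = 5/54
P(W=0 | obs) = 1/27 / 5/54 = 2/5
P(W=1 | obs) = 1/54 / 5/54 = 1/5
P(W=2 | obs) = 1/27 / 5/54 = 2/5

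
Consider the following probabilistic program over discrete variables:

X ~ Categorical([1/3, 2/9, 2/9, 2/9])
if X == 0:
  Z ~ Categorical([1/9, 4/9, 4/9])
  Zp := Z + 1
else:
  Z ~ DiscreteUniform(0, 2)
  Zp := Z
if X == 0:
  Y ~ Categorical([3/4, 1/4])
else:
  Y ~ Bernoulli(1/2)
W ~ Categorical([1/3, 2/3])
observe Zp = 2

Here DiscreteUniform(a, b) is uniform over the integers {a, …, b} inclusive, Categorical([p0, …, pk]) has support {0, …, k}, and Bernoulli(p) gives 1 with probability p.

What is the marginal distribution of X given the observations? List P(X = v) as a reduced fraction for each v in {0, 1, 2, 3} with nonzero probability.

Enumerate traces; 16 have nonzero weight after conditioning:
  (X=0, Z=1, Y=0, W=0) weight 1/27
  (X=0, Z=1, Y=0, W=1) weight 2/27
  (X=0, Z=1, Y=1, W=0) weight 1/81
  (X=0, Z=1, Y=1, W=1) weight 2/81
  (X=1, Z=2, Y=0, W=0) weight 1/81
  (X=1, Z=2, Y=0, W=1) weight 2/81
  (X=1, Z=2, Y=1, W=0) weight 1/81
  (X=1, Z=2, Y=1, W=1) weight 2/81
  (X=2, Z=2, Y=0, W=0) weight 1/81
  (X=3, Z=2, Y=0, W=0) weight 1/81
  … 6 more
Group by X:
  weight(X=0) = 4/27
  weight(X=1) = 2/27
  weight(X=2) = 2/27
  weight(X=3) = 2/27
Total weight = 4/27 + 2/27 + 2/27 + 2/27 = 10/27
P(X=0 | obs) = 4/27 / 10/27 = 2/5
P(X=1 | obs) = 2/27 / 10/27 = 1/5
P(X=2 | obs) = 2/27 / 10/27 = 1/5
P(X=3 | obs) = 2/27 / 10/27 = 1/5

P(X=0) = 2/5, P(X=1) = 1/5, P(X=2) = 1/5, P(X=3) = 1/5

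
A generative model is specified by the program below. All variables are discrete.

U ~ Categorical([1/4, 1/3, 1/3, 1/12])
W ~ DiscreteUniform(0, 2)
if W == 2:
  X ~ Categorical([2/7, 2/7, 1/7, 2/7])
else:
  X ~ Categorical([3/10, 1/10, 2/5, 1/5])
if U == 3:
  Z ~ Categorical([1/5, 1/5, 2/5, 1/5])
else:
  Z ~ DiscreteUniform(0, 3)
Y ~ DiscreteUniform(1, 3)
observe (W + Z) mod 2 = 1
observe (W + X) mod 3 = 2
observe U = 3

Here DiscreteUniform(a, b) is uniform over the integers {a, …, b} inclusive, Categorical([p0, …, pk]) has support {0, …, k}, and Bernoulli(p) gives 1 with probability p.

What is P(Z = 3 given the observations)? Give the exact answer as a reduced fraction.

P(Z = 3 | obs) = 68/157

Enumerate traces; 24 have nonzero weight after conditioning:
  (U=3, W=0, X=2, Z=1, Y=1) weight 1/1350
  (U=3, W=0, X=2, Z=1, Y=2) weight 1/1350
  (U=3, W=0, X=2, Z=1, Y=3) weight 1/1350
  (U=3, W=0, X=2, Z=3, Y=1) weight 1/1350
  (U=3, W=0, X=2, Z=3, Y=2) weight 1/1350
  (U=3, W=0, X=2, Z=3, Y=3) weight 1/1350
  (U=3, W=1, X=1, Z=0, Y=1) weight 1/5400
  (U=3, W=1, X=1, Z=0, Y=2) weight 1/5400
  (U=3, W=1, X=1, Z=2, Y=1) weight 1/2700
  … 15 more
Group by Z:
  weight(Z=0) = 1/1800
  weight(Z=1) = 17/3150
  weight(Z=2) = 1/900
  weight(Z=3) = 17/3150
Total weight = 1/1800 + 17/3150 + 1/900 + 17/3150 = 157/12600
P(Z=0 | obs) = 1/1800 / 157/12600 = 7/157
P(Z=1 | obs) = 17/3150 / 157/12600 = 68/157
P(Z=2 | obs) = 1/900 / 157/12600 = 14/157
P(Z=3 | obs) = 17/3150 / 157/12600 = 68/157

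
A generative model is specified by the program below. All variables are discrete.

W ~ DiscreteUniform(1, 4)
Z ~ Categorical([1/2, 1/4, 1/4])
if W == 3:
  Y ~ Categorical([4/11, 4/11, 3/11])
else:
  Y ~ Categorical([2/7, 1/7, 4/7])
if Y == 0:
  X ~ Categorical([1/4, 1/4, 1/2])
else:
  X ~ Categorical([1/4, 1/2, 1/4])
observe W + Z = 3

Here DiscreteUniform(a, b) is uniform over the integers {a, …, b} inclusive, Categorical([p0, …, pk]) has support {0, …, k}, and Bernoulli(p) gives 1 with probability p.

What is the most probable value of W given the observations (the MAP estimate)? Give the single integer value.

argmax_v P(W = v | obs) = 3

Enumerate traces; 27 have nonzero weight after conditioning:
  (W=1, Z=2, Y=0, X=0) weight 1/224
  (W=1, Z=2, Y=0, X=1) weight 1/224
  (W=1, Z=2, Y=0, X=2) weight 1/112
  (W=1, Z=2, Y=1, X=0) weight 1/448
  (W=1, Z=2, Y=1, X=1) weight 1/224
  (W=1, Z=2, Y=1, X=2) weight 1/448
  (W=1, Z=2, Y=2, X=0) weight 1/112
  (W=1, Z=2, Y=2, X=1) weight 1/56
  (W=2, Z=1, Y=0, X=0) weight 1/224
  (W=3, Z=0, Y=0, X=0) weight 1/88
  … 17 more
Group by W:
  weight(W=1) = 1/16
  weight(W=2) = 1/16
  weight(W=3) = 1/8
Total weight = 1/16 + 1/16 + 1/8 = 1/4
P(W=1 | obs) = 1/16 / 1/4 = 1/4
P(W=2 | obs) = 1/16 / 1/4 = 1/4
P(W=3 | obs) = 1/8 / 1/4 = 1/2
argmax = 3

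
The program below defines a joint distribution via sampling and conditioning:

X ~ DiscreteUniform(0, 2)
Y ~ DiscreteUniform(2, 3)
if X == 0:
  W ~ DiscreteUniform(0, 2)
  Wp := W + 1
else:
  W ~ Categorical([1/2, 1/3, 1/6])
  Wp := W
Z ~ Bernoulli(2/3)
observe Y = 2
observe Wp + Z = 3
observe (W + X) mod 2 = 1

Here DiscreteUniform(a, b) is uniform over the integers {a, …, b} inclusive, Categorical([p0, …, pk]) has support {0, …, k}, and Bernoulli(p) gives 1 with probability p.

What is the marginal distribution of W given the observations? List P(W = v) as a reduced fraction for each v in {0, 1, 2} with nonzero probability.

P(W=1) = 2/3, P(W=2) = 1/3

Enumerate traces; 2 have nonzero weight after conditioning:
  (X=0, Y=2, W=1, Z=1) weight 1/27
  (X=1, Y=2, W=2, Z=1) weight 1/54
Group by W:
  weight(W=1) = 1/27
  weight(W=2) = 1/54
Total weight = 1/27 + 1/54 = 1/18
P(W=1 | obs) = 1/27 / 1/18 = 2/3
P(W=2 | obs) = 1/54 / 1/18 = 1/3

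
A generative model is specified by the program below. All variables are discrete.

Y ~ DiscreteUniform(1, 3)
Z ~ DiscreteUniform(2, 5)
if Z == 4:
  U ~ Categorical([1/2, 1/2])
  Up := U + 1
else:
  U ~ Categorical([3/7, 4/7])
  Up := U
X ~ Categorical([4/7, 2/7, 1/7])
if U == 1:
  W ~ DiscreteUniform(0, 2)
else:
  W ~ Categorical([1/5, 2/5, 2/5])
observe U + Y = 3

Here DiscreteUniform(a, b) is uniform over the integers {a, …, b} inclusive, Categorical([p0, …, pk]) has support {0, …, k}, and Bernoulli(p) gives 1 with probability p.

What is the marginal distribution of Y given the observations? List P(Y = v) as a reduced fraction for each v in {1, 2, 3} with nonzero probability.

P(Y=2) = 31/56, P(Y=3) = 25/56

Enumerate traces; 72 have nonzero weight after conditioning:
  (Y=2, Z=2, U=1, X=0, W=0) weight 4/441
  (Y=2, Z=2, U=1, X=0, W=1) weight 4/441
  (Y=2, Z=2, U=1, X=0, W=2) weight 4/441
  (Y=2, Z=2, U=1, X=1, W=0) weight 2/441
  (Y=2, Z=2, U=1, X=1, W=1) weight 2/441
  (Y=2, Z=2, U=1, X=1, W=2) weight 2/441
  (Y=2, Z=2, U=1, X=2, W=0) weight 1/441
  (Y=2, Z=2, U=1, X=2, W=1) weight 1/441
  (Y=3, Z=2, U=0, X=0, W=0) weight 1/245
  … 63 more
Group by Y:
  weight(Y=2) = 31/168
  weight(Y=3) = 25/168
Total weight = 31/168 + 25/168 = 1/3
P(Y=2 | obs) = 31/168 / 1/3 = 31/56
P(Y=3 | obs) = 25/168 / 1/3 = 25/56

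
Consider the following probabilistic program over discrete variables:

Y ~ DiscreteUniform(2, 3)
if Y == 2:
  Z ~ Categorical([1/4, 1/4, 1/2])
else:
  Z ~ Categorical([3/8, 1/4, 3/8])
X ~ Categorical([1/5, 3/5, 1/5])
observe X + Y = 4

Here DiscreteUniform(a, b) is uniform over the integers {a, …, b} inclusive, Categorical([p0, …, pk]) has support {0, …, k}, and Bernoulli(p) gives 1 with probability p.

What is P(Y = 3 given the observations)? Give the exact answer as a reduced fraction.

P(Y = 3 | obs) = 3/4

Enumerate traces; 6 have nonzero weight after conditioning:
  (Y=2, Z=0, X=2) weight 1/40
  (Y=2, Z=1, X=2) weight 1/40
  (Y=2, Z=2, X=2) weight 1/20
  (Y=3, Z=0, X=1) weight 9/80
  (Y=3, Z=1, X=1) weight 3/40
  (Y=3, Z=2, X=1) weight 9/80
Group by Y:
  weight(Y=2) = 1/10
  weight(Y=3) = 3/10
Total weight = 1/10 + 3/10 = 2/5
P(Y=2 | obs) = 1/10 / 2/5 = 1/4
P(Y=3 | obs) = 3/10 / 2/5 = 3/4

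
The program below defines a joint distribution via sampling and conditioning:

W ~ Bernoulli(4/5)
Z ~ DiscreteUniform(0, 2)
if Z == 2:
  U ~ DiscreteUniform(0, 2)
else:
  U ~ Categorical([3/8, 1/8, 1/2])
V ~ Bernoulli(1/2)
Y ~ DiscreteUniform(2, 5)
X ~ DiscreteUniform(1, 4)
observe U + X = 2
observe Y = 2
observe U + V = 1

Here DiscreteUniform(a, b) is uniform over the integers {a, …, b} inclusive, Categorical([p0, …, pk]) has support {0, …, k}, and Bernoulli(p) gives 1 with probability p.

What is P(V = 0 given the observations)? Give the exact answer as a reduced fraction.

P(V = 0 | obs) = 7/20

Enumerate traces; 12 have nonzero weight after conditioning:
  (W=0, Z=0, U=0, V=1, Y=2, X=2) weight 1/1280
  (W=0, Z=0, U=1, V=0, Y=2, X=1) weight 1/3840
  (W=0, Z=1, U=0, V=1, Y=2, X=2) weight 1/1280
  (W=0, Z=1, U=1, V=0, Y=2, X=1) weight 1/3840
  (W=0, Z=2, U=0, V=1, Y=2, X=2) weight 1/1440
  (W=0, Z=2, U=1, V=0, Y=2, X=1) weight 1/1440
  (W=1, Z=0, U=0, V=1, Y=2, X=2) weight 1/320
  (W=1, Z=0, U=1, V=0, Y=2, X=1) weight 1/960
  … 4 more
Group by V:
  weight(V=0) = 7/1152
  weight(V=1) = 13/1152
Total weight = 7/1152 + 13/1152 = 5/288
P(V=0 | obs) = 7/1152 / 5/288 = 7/20
P(V=1 | obs) = 13/1152 / 5/288 = 13/20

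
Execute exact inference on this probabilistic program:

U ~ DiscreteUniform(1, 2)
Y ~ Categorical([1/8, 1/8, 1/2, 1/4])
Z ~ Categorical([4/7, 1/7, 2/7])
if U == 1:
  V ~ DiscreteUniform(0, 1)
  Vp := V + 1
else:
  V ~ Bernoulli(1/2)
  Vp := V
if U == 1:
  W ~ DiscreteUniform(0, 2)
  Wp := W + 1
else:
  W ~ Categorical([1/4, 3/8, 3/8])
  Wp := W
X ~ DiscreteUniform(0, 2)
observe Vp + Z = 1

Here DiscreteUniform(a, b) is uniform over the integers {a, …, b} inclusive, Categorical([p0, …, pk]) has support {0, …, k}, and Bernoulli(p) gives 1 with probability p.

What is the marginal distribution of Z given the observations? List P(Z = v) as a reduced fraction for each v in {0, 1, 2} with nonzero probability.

P(Z=0) = 8/9, P(Z=1) = 1/9

Enumerate traces; 108 have nonzero weight after conditioning:
  (U=1, Y=0, Z=0, V=0, W=0, X=0) weight 1/504
  (U=1, Y=0, Z=0, V=0, W=0, X=1) weight 1/504
  (U=1, Y=0, Z=0, V=0, W=0, X=2) weight 1/504
  (U=1, Y=0, Z=0, V=0, W=1, X=0) weight 1/504
  (U=1, Y=0, Z=0, V=0, W=1, X=1) weight 1/504
  (U=1, Y=0, Z=0, V=0, W=1, X=2) weight 1/504
  (U=1, Y=0, Z=0, V=0, W=2, X=0) weight 1/504
  (U=1, Y=0, Z=0, V=0, W=2, X=1) weight 1/504
  (U=2, Y=0, Z=1, V=0, W=0, X=0) weight 1/2688
  … 99 more
Group by Z:
  weight(Z=0) = 2/7
  weight(Z=1) = 1/28
Total weight = 2/7 + 1/28 = 9/28
P(Z=0 | obs) = 2/7 / 9/28 = 8/9
P(Z=1 | obs) = 1/28 / 9/28 = 1/9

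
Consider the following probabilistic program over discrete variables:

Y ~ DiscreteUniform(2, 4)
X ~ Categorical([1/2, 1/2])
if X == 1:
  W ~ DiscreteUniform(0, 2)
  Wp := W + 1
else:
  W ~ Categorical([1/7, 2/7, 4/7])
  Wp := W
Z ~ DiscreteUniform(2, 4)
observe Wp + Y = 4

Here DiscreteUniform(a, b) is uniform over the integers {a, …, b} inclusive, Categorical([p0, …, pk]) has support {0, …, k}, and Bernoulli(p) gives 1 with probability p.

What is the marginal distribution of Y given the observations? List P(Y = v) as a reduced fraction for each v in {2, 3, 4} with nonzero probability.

Enumerate traces; 15 have nonzero weight after conditioning:
  (Y=2, X=0, W=2, Z=2) weight 2/63
  (Y=2, X=0, W=2, Z=3) weight 2/63
  (Y=2, X=0, W=2, Z=4) weight 2/63
  (Y=2, X=1, W=1, Z=2) weight 1/54
  (Y=2, X=1, W=1, Z=3) weight 1/54
  (Y=2, X=1, W=1, Z=4) weight 1/54
  (Y=3, X=0, W=1, Z=2) weight 1/63
  (Y=3, X=0, W=1, Z=3) weight 1/63
  (Y=4, X=0, W=0, Z=2) weight 1/126
  … 6 more
Group by Y:
  weight(Y=2) = 19/126
  weight(Y=3) = 13/126
  weight(Y=4) = 1/42
Total weight = 19/126 + 13/126 + 1/42 = 5/18
P(Y=2 | obs) = 19/126 / 5/18 = 19/35
P(Y=3 | obs) = 13/126 / 5/18 = 13/35
P(Y=4 | obs) = 1/42 / 5/18 = 3/35

P(Y=2) = 19/35, P(Y=3) = 13/35, P(Y=4) = 3/35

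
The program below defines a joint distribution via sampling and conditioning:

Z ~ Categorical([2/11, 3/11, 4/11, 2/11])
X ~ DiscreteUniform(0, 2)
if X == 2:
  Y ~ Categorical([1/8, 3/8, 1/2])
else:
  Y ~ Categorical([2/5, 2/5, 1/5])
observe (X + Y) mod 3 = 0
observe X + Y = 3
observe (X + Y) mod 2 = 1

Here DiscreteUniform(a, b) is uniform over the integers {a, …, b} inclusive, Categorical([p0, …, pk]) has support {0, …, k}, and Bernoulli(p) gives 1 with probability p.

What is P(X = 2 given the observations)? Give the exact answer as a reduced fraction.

Enumerate traces; 8 have nonzero weight after conditioning:
  (Z=0, X=1, Y=2) weight 2/165
  (Z=0, X=2, Y=1) weight 1/44
  (Z=1, X=1, Y=2) weight 1/55
  (Z=1, X=2, Y=1) weight 3/88
  (Z=2, X=1, Y=2) weight 4/165
  (Z=2, X=2, Y=1) weight 1/22
  (Z=3, X=1, Y=2) weight 2/165
  (Z=3, X=2, Y=1) weight 1/44
Group by X:
  weight(X=1) = 1/15
  weight(X=2) = 1/8
Total weight = 1/15 + 1/8 = 23/120
P(X=1 | obs) = 1/15 / 23/120 = 8/23
P(X=2 | obs) = 1/8 / 23/120 = 15/23

P(X = 2 | obs) = 15/23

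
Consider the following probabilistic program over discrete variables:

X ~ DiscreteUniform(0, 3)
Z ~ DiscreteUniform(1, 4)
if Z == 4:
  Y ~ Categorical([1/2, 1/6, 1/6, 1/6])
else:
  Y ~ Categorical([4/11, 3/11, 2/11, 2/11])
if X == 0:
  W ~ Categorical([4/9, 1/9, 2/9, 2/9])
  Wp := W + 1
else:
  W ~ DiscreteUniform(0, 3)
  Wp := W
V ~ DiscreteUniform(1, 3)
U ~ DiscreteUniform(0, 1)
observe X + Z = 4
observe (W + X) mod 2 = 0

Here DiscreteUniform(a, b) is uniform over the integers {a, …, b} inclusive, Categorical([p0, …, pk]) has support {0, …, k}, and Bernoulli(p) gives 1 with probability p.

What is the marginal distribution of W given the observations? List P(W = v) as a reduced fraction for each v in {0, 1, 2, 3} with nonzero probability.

P(W=0) = 25/78, P(W=1) = 3/13, P(W=2) = 17/78, P(W=3) = 3/13

Enumerate traces; 192 have nonzero weight after conditioning:
  (X=0, Z=4, Y=0, W=0, V=1, U=0) weight 1/432
  (X=0, Z=4, Y=0, W=0, V=1, U=1) weight 1/432
  (X=0, Z=4, Y=0, W=0, V=2, U=0) weight 1/432
  (X=0, Z=4, Y=0, W=0, V=2, U=1) weight 1/432
  (X=0, Z=4, Y=0, W=0, V=3, U=0) weight 1/432
  (X=0, Z=4, Y=0, W=0, V=3, U=1) weight 1/432
  (X=0, Z=4, Y=0, W=2, V=1, U=0) weight 1/864
  (X=0, Z=4, Y=0, W=2, V=1, U=1) weight 1/864
  (X=1, Z=3, Y=0, W=1, V=1, U=0) weight 1/1056
  (X=1, Z=3, Y=0, W=3, V=1, U=0) weight 1/1056
  … 182 more
Group by W:
  weight(W=0) = 25/576
  weight(W=1) = 1/32
  weight(W=2) = 17/576
  weight(W=3) = 1/32
Total weight = 25/576 + 1/32 + 17/576 + 1/32 = 13/96
P(W=0 | obs) = 25/576 / 13/96 = 25/78
P(W=1 | obs) = 1/32 / 13/96 = 3/13
P(W=2 | obs) = 17/576 / 13/96 = 17/78
P(W=3 | obs) = 1/32 / 13/96 = 3/13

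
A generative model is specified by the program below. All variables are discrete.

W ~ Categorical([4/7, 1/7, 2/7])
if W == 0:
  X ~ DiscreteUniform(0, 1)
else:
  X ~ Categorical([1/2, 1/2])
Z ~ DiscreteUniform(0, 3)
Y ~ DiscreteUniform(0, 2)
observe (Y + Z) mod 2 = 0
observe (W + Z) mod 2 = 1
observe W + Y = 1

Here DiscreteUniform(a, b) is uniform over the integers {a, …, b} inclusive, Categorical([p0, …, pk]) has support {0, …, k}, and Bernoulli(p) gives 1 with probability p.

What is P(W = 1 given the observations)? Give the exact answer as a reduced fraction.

Enumerate traces; 8 have nonzero weight after conditioning:
  (W=0, X=0, Z=1, Y=1) weight 1/42
  (W=0, X=0, Z=3, Y=1) weight 1/42
  (W=0, X=1, Z=1, Y=1) weight 1/42
  (W=0, X=1, Z=3, Y=1) weight 1/42
  (W=1, X=0, Z=0, Y=0) weight 1/168
  (W=1, X=0, Z=2, Y=0) weight 1/168
  (W=1, X=1, Z=0, Y=0) weight 1/168
  (W=1, X=1, Z=2, Y=0) weight 1/168
Group by W:
  weight(W=0) = 2/21
  weight(W=1) = 1/42
Total weight = 2/21 + 1/42 = 5/42
P(W=0 | obs) = 2/21 / 5/42 = 4/5
P(W=1 | obs) = 1/42 / 5/42 = 1/5

P(W = 1 | obs) = 1/5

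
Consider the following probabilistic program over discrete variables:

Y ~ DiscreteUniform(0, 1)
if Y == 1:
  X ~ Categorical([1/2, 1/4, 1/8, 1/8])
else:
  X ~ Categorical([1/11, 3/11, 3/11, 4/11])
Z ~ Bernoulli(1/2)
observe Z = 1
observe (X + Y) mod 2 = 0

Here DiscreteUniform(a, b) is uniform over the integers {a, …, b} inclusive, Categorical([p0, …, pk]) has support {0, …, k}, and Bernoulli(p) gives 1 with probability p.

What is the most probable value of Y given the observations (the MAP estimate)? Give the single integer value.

argmax_v P(Y = v | obs) = 1

Enumerate traces; 4 have nonzero weight after conditioning:
  (Y=0, X=0, Z=1) weight 1/44
  (Y=0, X=2, Z=1) weight 3/44
  (Y=1, X=1, Z=1) weight 1/16
  (Y=1, X=3, Z=1) weight 1/32
Group by Y:
  weight(Y=0) = 1/11
  weight(Y=1) = 3/32
Total weight = 1/11 + 3/32 = 65/352
P(Y=0 | obs) = 1/11 / 65/352 = 32/65
P(Y=1 | obs) = 3/32 / 65/352 = 33/65
argmax = 1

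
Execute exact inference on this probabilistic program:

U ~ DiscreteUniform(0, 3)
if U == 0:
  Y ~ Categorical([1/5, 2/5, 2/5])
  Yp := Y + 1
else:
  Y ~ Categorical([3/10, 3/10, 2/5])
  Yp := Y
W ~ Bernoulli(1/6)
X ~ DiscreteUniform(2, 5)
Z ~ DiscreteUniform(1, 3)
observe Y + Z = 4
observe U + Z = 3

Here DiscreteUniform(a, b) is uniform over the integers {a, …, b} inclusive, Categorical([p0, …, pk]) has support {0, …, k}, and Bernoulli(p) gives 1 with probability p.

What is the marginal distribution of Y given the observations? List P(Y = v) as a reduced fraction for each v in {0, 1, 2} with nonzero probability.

P(Y=1) = 1/2, P(Y=2) = 1/2

Enumerate traces; 16 have nonzero weight after conditioning:
  (U=0, Y=1, W=0, X=2, Z=3) weight 1/144
  (U=0, Y=1, W=0, X=3, Z=3) weight 1/144
  (U=0, Y=1, W=0, X=4, Z=3) weight 1/144
  (U=0, Y=1, W=0, X=5, Z=3) weight 1/144
  (U=0, Y=1, W=1, X=2, Z=3) weight 1/720
  (U=0, Y=1, W=1, X=3, Z=3) weight 1/720
  (U=0, Y=1, W=1, X=4, Z=3) weight 1/720
  (U=0, Y=1, W=1, X=5, Z=3) weight 1/720
  (U=1, Y=2, W=0, X=2, Z=2) weight 1/144
  … 7 more
Group by Y:
  weight(Y=1) = 1/30
  weight(Y=2) = 1/30
Total weight = 1/30 + 1/30 = 1/15
P(Y=1 | obs) = 1/30 / 1/15 = 1/2
P(Y=2 | obs) = 1/30 / 1/15 = 1/2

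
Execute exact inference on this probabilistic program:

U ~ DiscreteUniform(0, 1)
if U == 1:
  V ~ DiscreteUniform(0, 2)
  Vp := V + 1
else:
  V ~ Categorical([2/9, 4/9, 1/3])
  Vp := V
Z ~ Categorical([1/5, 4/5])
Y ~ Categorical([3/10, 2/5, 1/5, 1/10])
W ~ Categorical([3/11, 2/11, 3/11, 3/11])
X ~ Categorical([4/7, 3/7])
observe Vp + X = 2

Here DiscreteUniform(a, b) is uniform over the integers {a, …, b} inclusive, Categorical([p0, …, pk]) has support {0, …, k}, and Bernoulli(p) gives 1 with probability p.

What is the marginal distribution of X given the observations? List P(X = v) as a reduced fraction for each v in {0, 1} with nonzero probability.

P(X=0) = 8/15, P(X=1) = 7/15

Enumerate traces; 128 have nonzero weight after conditioning:
  (U=0, V=1, Z=0, Y=0, W=0, X=1) weight 3/1925
  (U=0, V=1, Z=0, Y=0, W=1, X=1) weight 2/1925
  (U=0, V=1, Z=0, Y=0, W=2, X=1) weight 3/1925
  (U=0, V=1, Z=0, Y=0, W=3, X=1) weight 3/1925
  (U=0, V=1, Z=0, Y=1, W=0, X=1) weight 4/1925
  (U=0, V=1, Z=0, Y=1, W=1, X=1) weight 8/5775
  (U=0, V=1, Z=0, Y=1, W=2, X=1) weight 4/1925
  (U=0, V=1, Z=0, Y=1, W=3, X=1) weight 4/1925
  (U=0, V=2, Z=0, Y=0, W=0, X=0) weight 3/1925
  … 119 more
Group by X:
  weight(X=0) = 4/21
  weight(X=1) = 1/6
Total weight = 4/21 + 1/6 = 5/14
P(X=0 | obs) = 4/21 / 5/14 = 8/15
P(X=1 | obs) = 1/6 / 5/14 = 7/15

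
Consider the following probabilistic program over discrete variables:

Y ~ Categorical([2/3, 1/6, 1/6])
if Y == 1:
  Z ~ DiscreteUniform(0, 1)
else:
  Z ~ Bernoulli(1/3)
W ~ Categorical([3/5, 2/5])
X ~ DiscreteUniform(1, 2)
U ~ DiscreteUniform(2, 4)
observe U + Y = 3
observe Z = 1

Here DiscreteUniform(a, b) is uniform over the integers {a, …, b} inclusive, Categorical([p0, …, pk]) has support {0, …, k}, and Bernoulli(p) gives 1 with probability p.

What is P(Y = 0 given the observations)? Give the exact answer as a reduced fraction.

P(Y = 0 | obs) = 8/11

Enumerate traces; 8 have nonzero weight after conditioning:
  (Y=0, Z=1, W=0, X=1, U=3) weight 1/45
  (Y=0, Z=1, W=0, X=2, U=3) weight 1/45
  (Y=0, Z=1, W=1, X=1, U=3) weight 2/135
  (Y=0, Z=1, W=1, X=2, U=3) weight 2/135
  (Y=1, Z=1, W=0, X=1, U=2) weight 1/120
  (Y=1, Z=1, W=0, X=2, U=2) weight 1/120
  (Y=1, Z=1, W=1, X=1, U=2) weight 1/180
  (Y=1, Z=1, W=1, X=2, U=2) weight 1/180
Group by Y:
  weight(Y=0) = 2/27
  weight(Y=1) = 1/36
Total weight = 2/27 + 1/36 = 11/108
P(Y=0 | obs) = 2/27 / 11/108 = 8/11
P(Y=1 | obs) = 1/36 / 11/108 = 3/11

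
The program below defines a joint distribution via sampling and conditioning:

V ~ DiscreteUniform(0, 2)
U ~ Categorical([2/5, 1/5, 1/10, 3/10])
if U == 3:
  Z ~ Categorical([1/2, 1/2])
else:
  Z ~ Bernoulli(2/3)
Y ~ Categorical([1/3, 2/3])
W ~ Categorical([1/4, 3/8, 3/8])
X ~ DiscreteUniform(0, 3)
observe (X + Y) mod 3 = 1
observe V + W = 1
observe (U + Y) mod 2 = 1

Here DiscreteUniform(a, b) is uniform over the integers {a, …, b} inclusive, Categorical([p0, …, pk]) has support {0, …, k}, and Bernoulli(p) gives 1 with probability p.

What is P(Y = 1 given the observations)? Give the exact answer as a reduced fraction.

Enumerate traces; 24 have nonzero weight after conditioning:
  (V=0, U=0, Z=0, Y=1, W=1, X=0) weight 1/360
  (V=0, U=0, Z=0, Y=1, W=1, X=3) weight 1/360
  (V=0, U=0, Z=1, Y=1, W=1, X=0) weight 1/180
  (V=0, U=0, Z=1, Y=1, W=1, X=3) weight 1/180
  (V=0, U=1, Z=0, Y=0, W=1, X=1) weight 1/1440
  (V=0, U=1, Z=1, Y=0, W=1, X=1) weight 1/720
  (V=0, U=2, Z=0, Y=1, W=1, X=0) weight 1/1440
  (V=0, U=2, Z=0, Y=1, W=1, X=3) weight 1/1440
  … 16 more
Group by Y:
  weight(Y=0) = 5/576
  weight(Y=1) = 5/144
Total weight = 5/576 + 5/144 = 25/576
P(Y=0 | obs) = 5/576 / 25/576 = 1/5
P(Y=1 | obs) = 5/144 / 25/576 = 4/5

P(Y = 1 | obs) = 4/5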